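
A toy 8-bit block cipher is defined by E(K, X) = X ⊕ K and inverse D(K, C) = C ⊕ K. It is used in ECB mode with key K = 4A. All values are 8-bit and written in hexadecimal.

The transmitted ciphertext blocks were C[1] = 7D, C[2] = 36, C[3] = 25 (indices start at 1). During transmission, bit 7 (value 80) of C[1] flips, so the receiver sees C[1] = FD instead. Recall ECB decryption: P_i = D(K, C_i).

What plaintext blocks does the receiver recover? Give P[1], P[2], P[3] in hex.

P[1] = B7, P[2] = 7C, P[3] = 6F

Only C[1] changed, to FD. In ECB, a change in C_i affects only P_i. Decrypting the received ciphertext:
P[1]: D(K, FD) = B7.
P[2]: D(K, 36) = 7C.
P[3]: D(K, 25) = 6F.
Blocks that differ from the original plaintext: P[1].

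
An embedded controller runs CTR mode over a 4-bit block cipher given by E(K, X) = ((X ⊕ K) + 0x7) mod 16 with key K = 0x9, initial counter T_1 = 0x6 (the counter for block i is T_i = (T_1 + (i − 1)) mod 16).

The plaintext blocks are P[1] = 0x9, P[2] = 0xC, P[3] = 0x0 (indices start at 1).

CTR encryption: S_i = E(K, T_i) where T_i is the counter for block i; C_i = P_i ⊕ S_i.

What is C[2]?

C[1]: T = 0x6, S = E(K, T) = 0x6; 0x9 ⊕ 0x6 = 0xF.
C[2]: T = 0x7, S = E(K, T) = 0x5; 0xC ⊕ 0x5 = 0x9.

C[2] = 0x9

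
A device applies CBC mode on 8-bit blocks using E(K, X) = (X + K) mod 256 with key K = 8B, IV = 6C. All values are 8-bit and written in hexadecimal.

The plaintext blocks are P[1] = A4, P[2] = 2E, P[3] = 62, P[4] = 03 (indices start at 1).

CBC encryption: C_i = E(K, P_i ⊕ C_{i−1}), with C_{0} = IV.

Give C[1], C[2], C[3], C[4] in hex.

C[1] = 53, C[2] = 08, C[3] = F5, C[4] = 81

C[1]: P[1] ⊕ 6C = C8; E(K, C8) = 53.
C[2]: P[2] ⊕ 53 = 7D; E(K, 7D) = 08.
C[3]: P[3] ⊕ 08 = 6A; E(K, 6A) = F5.
C[4]: P[4] ⊕ F5 = F6; E(K, F6) = 81.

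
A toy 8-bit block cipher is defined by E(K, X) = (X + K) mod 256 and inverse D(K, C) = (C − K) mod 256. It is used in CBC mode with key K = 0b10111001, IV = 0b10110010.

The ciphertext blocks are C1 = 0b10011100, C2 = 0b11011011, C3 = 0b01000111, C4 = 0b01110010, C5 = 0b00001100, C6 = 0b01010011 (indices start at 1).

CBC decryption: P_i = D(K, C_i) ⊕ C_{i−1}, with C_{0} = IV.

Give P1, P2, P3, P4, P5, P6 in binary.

P1: D(K, 0b10011100) = 0b11100011; 0b11100011 ⊕ 0b10110010 = 0b01010001.
P2: D(K, 0b11011011) = 0b00100010; 0b00100010 ⊕ 0b10011100 = 0b10111110.
P3: D(K, 0b01000111) = 0b10001110; 0b10001110 ⊕ 0b11011011 = 0b01010101.
P4: D(K, 0b01110010) = 0b10111001; 0b10111001 ⊕ 0b01000111 = 0b11111110.
P5: D(K, 0b00001100) = 0b01010011; 0b01010011 ⊕ 0b01110010 = 0b00100001.
P6: D(K, 0b01010011) = 0b10011010; 0b10011010 ⊕ 0b00001100 = 0b10010110.

P1 = 0b01010001, P2 = 0b10111110, P3 = 0b01010101, P4 = 0b11111110, P5 = 0b00100001, P6 = 0b10010110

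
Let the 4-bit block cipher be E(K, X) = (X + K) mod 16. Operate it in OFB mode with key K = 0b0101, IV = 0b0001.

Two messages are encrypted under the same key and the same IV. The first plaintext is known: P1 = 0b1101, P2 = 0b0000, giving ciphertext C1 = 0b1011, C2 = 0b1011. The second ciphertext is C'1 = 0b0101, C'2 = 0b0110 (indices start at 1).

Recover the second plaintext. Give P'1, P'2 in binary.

In OFB with a reused IV, both messages share the same keystream S_i, so C_i ⊕ C'_i = P_i ⊕ P'_i and thus P'_i = P_i ⊕ C_i ⊕ C'_i.
P'1: 0b1101 ⊕ 0b1011 ⊕ 0b0101 = 0b0011.
P'2: 0b0000 ⊕ 0b1011 ⊕ 0b0110 = 0b1101.

P'1 = 0b0011, P'2 = 0b1101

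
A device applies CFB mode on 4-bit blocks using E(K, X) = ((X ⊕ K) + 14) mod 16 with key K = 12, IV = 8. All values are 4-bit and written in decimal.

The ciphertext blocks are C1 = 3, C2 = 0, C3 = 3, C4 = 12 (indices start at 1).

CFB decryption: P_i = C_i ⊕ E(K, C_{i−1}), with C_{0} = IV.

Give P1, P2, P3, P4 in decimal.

P1 = 1, P2 = 13, P3 = 9, P4 = 1

P1: E(K, 8) = 2; 3 ⊕ 2 = 1.
P2: E(K, 3) = 13; 0 ⊕ 13 = 13.
P3: E(K, 0) = 10; 3 ⊕ 10 = 9.
P4: E(K, 3) = 13; 12 ⊕ 13 = 1.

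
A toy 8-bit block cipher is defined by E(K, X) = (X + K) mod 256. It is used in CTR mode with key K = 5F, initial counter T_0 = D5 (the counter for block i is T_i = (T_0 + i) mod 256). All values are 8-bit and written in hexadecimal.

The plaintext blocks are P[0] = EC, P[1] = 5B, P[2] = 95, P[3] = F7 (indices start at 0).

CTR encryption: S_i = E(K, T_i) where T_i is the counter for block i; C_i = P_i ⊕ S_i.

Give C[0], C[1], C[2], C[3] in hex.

C[0] = D8, C[1] = 6E, C[2] = A3, C[3] = C0

C[0]: T = D5, S = E(K, T) = 34; EC ⊕ 34 = D8.
C[1]: T = D6, S = E(K, T) = 35; 5B ⊕ 35 = 6E.
C[2]: T = D7, S = E(K, T) = 36; 95 ⊕ 36 = A3.
C[3]: T = D8, S = E(K, T) = 37; F7 ⊕ 37 = C0.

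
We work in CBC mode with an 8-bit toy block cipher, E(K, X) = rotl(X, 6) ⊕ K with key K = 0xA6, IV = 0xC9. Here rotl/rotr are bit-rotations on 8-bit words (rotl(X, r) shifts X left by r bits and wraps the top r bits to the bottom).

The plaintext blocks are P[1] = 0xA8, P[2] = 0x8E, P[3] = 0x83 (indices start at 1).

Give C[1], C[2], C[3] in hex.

C[1] = 0xFE, C[2] = 0xBA, C[3] = 0xE8

CBC encryption: C_i = E(K, P_i ⊕ C_{i−1}), with C_{0} = IV.
C[1]: P[1] ⊕ 0xC9 = 0x61; E(K, 0x61) = 0xFE.
C[2]: P[2] ⊕ 0xFE = 0x70; E(K, 0x70) = 0xBA.
C[3]: P[3] ⊕ 0xBA = 0x39; E(K, 0x39) = 0xE8.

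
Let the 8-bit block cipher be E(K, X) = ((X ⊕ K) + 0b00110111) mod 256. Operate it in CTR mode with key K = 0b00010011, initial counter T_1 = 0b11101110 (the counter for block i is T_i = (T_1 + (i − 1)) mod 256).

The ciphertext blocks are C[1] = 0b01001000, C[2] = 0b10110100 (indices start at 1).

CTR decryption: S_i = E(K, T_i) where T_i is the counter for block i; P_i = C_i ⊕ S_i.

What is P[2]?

P[2] = 0b10000111

P[2]: T = 0b11101111, S = E(K, T) = 0b00110011; 0b10110100 ⊕ 0b00110011 = 0b10000111.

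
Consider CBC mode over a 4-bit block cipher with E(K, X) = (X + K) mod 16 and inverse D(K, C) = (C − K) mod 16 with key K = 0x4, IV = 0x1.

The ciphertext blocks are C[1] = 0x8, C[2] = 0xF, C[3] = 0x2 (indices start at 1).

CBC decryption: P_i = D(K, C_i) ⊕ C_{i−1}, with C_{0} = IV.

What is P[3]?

P[3]: D(K, 0x2) = 0xE; 0xE ⊕ 0xF = 0x1.

P[3] = 0x1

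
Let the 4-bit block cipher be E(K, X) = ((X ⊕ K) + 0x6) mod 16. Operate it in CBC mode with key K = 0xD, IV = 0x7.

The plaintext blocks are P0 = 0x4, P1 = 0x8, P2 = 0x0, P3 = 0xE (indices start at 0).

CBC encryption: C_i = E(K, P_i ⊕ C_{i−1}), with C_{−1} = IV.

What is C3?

C0: P0 ⊕ 0x7 = 0x3; E(K, 0x3) = 0x4.
C1: P1 ⊕ 0x4 = 0xC; E(K, 0xC) = 0x7.
C2: P2 ⊕ 0x7 = 0x7; E(K, 0x7) = 0x0.
C3: P3 ⊕ 0x0 = 0xE; E(K, 0xE) = 0x9.

C3 = 0x9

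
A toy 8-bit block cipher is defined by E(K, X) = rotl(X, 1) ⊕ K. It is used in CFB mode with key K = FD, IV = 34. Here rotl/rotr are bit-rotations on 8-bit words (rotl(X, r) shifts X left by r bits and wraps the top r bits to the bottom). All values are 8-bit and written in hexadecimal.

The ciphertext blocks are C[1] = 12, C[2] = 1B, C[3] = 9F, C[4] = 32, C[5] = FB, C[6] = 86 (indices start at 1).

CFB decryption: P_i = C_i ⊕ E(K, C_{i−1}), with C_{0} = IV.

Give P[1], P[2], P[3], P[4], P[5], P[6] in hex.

P[1] = 87, P[2] = C2, P[3] = 54, P[4] = F0, P[5] = 62, P[6] = 8C

P[1]: E(K, 34) = 95; 12 ⊕ 95 = 87.
P[2]: E(K, 12) = D9; 1B ⊕ D9 = C2.
P[3]: E(K, 1B) = CB; 9F ⊕ CB = 54.
P[4]: E(K, 9F) = C2; 32 ⊕ C2 = F0.
P[5]: E(K, 32) = 99; FB ⊕ 99 = 62.
P[6]: E(K, FB) = 0A; 86 ⊕ 0A = 8C.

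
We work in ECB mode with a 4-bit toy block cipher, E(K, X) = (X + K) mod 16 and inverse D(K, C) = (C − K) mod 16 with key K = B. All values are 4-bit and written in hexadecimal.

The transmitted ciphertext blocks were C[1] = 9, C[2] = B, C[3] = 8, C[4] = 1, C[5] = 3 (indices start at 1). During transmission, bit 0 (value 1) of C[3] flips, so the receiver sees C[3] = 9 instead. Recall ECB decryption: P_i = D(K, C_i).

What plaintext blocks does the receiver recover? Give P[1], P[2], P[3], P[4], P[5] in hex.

Only C[3] changed, to 9. In ECB, a change in C_i affects only P_i. Decrypting the received ciphertext:
P[1]: D(K, 9) = E.
P[2]: D(K, B) = 0.
P[3]: D(K, 9) = E.
P[4]: D(K, 1) = 6.
P[5]: D(K, 3) = 8.
Blocks that differ from the original plaintext: P[3].

P[1] = E, P[2] = 0, P[3] = E, P[4] = 6, P[5] = 8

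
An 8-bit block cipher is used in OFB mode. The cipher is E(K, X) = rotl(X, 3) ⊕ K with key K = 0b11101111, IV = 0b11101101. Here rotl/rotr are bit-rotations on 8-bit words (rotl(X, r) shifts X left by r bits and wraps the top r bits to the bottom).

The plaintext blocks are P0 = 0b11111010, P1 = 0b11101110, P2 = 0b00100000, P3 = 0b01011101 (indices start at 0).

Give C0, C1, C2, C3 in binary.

C0 = 0b01111010, C1 = 0b00000101, C2 = 0b10010000, C3 = 0b00110111

OFB encryption: S_i = E(K, S_{i−1}) with S_{−1} = IV; C_i = P_i ⊕ S_i.
C0: S = E(K, 0b11101101) = 0b10000000; 0b11111010 ⊕ 0b10000000 = 0b01111010.
C1: S = E(K, 0b10000000) = 0b11101011; 0b11101110 ⊕ 0b11101011 = 0b00000101.
C2: S = E(K, 0b11101011) = 0b10110000; 0b00100000 ⊕ 0b10110000 = 0b10010000.
C3: S = E(K, 0b10110000) = 0b01101010; 0b01011101 ⊕ 0b01101010 = 0b00110111.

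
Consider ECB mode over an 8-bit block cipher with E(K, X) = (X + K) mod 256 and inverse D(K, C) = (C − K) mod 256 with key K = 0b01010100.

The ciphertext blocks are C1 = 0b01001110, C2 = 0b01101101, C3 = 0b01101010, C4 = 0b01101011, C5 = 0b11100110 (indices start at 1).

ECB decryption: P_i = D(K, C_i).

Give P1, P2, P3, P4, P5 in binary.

P1: D(K, 0b01001110) = 0b11111010.
P2: D(K, 0b01101101) = 0b00011001.
P3: D(K, 0b01101010) = 0b00010110.
P4: D(K, 0b01101011) = 0b00010111.
P5: D(K, 0b11100110) = 0b10010010.

P1 = 0b11111010, P2 = 0b00011001, P3 = 0b00010110, P4 = 0b00010111, P5 = 0b10010010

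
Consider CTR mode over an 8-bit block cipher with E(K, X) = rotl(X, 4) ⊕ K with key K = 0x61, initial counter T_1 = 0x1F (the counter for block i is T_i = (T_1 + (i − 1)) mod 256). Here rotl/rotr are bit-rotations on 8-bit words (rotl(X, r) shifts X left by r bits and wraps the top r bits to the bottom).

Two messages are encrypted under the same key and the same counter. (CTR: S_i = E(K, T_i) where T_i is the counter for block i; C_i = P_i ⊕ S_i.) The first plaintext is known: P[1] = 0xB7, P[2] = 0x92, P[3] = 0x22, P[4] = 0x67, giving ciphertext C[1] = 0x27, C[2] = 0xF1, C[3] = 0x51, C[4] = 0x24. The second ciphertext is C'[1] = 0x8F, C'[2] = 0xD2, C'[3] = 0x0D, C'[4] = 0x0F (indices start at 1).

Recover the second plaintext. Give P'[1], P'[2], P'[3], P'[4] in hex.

P'[1] = 0x1F, P'[2] = 0xB1, P'[3] = 0x7E, P'[4] = 0x4C

In CTR with a reused counter, both messages share the same keystream S_i, so C_i ⊕ C'_i = P_i ⊕ P'_i and thus P'_i = P_i ⊕ C_i ⊕ C'_i.
P'[1]: 0xB7 ⊕ 0x27 ⊕ 0x8F = 0x1F.
P'[2]: 0x92 ⊕ 0xF1 ⊕ 0xD2 = 0xB1.
P'[3]: 0x22 ⊕ 0x51 ⊕ 0x0D = 0x7E.
P'[4]: 0x67 ⊕ 0x24 ⊕ 0x0F = 0x4C.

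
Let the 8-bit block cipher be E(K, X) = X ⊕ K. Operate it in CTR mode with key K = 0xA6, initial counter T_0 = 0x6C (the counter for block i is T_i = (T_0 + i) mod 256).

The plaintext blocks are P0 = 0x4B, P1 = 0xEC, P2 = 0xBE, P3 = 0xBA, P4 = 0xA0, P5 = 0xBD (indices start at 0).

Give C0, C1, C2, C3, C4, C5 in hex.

C0 = 0x81, C1 = 0x27, C2 = 0x76, C3 = 0x73, C4 = 0x76, C5 = 0x6A

CTR encryption: S_i = E(K, T_i) where T_i is the counter for block i; C_i = P_i ⊕ S_i.
C0: T = 0x6C, S = E(K, T) = 0xCA; 0x4B ⊕ 0xCA = 0x81.
C1: T = 0x6D, S = E(K, T) = 0xCB; 0xEC ⊕ 0xCB = 0x27.
C2: T = 0x6E, S = E(K, T) = 0xC8; 0xBE ⊕ 0xC8 = 0x76.
C3: T = 0x6F, S = E(K, T) = 0xC9; 0xBA ⊕ 0xC9 = 0x73.
C4: T = 0x70, S = E(K, T) = 0xD6; 0xA0 ⊕ 0xD6 = 0x76.
C5: T = 0x71, S = E(K, T) = 0xD7; 0xBD ⊕ 0xD7 = 0x6A.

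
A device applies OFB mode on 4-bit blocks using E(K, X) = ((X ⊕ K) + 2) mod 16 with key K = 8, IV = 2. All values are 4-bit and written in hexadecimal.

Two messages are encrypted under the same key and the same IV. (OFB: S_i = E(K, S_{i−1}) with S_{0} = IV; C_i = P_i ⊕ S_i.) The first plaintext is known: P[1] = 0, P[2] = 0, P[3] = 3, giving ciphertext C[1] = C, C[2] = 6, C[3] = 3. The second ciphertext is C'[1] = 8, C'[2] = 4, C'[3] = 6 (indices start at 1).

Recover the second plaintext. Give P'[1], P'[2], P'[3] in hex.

In OFB with a reused IV, both messages share the same keystream S_i, so C_i ⊕ C'_i = P_i ⊕ P'_i and thus P'_i = P_i ⊕ C_i ⊕ C'_i.
P'[1]: 0 ⊕ C ⊕ 8 = 4.
P'[2]: 0 ⊕ 6 ⊕ 4 = 2.
P'[3]: 3 ⊕ 3 ⊕ 6 = 6.

P'[1] = 4, P'[2] = 2, P'[3] = 6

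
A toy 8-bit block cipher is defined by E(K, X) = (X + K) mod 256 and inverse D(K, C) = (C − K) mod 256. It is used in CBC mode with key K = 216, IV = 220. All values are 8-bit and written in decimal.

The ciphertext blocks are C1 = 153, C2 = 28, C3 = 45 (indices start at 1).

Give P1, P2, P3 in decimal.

CBC decryption: P_i = D(K, C_i) ⊕ C_{i−1}, with C_{0} = IV.
P1: D(K, 153) = 193; 193 ⊕ 220 = 29.
P2: D(K, 28) = 68; 68 ⊕ 153 = 221.
P3: D(K, 45) = 85; 85 ⊕ 28 = 73.

P1 = 29, P2 = 221, P3 = 73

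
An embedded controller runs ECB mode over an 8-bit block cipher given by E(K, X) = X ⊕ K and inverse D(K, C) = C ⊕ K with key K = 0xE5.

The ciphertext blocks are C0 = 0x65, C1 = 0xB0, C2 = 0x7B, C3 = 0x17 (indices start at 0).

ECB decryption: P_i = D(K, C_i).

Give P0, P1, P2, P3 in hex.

P0: D(K, 0x65) = 0x80.
P1: D(K, 0xB0) = 0x55.
P2: D(K, 0x7B) = 0x9E.
P3: D(K, 0x17) = 0xF2.

P0 = 0x80, P1 = 0x55, P2 = 0x9E, P3 = 0xF2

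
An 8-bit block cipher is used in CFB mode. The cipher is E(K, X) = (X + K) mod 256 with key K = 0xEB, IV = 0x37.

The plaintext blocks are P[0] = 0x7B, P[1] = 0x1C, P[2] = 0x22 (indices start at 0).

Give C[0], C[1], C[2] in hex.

C[0] = 0x59, C[1] = 0x58, C[2] = 0x61

CFB encryption: C_i = P_i ⊕ E(K, C_{i−1}), with C_{−1} = IV.
C[0]: E(K, 0x37) = 0x22; 0x7B ⊕ 0x22 = 0x59.
C[1]: E(K, 0x59) = 0x44; 0x1C ⊕ 0x44 = 0x58.
C[2]: E(K, 0x58) = 0x43; 0x22 ⊕ 0x43 = 0x61.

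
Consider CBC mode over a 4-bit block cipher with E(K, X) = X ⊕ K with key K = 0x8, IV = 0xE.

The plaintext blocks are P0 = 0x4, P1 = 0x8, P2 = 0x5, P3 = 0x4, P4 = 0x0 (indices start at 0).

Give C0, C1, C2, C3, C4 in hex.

C0 = 0x2, C1 = 0x2, C2 = 0xF, C3 = 0x3, C4 = 0xB

CBC encryption: C_i = E(K, P_i ⊕ C_{i−1}), with C_{−1} = IV.
C0: P0 ⊕ 0xE = 0xA; E(K, 0xA) = 0x2.
C1: P1 ⊕ 0x2 = 0xA; E(K, 0xA) = 0x2.
C2: P2 ⊕ 0x2 = 0x7; E(K, 0x7) = 0xF.
C3: P3 ⊕ 0xF = 0xB; E(K, 0xB) = 0x3.
C4: P4 ⊕ 0x3 = 0x3; E(K, 0x3) = 0xB.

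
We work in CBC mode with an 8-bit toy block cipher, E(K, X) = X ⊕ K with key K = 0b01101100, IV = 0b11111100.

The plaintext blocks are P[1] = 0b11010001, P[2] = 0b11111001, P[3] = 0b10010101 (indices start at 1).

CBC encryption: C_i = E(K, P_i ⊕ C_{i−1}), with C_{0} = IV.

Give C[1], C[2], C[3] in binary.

C[1] = 0b01000001, C[2] = 0b11010100, C[3] = 0b00101101

C[1]: P[1] ⊕ 0b11111100 = 0b00101101; E(K, 0b00101101) = 0b01000001.
C[2]: P[2] ⊕ 0b01000001 = 0b10111000; E(K, 0b10111000) = 0b11010100.
C[3]: P[3] ⊕ 0b11010100 = 0b01000001; E(K, 0b01000001) = 0b00101101.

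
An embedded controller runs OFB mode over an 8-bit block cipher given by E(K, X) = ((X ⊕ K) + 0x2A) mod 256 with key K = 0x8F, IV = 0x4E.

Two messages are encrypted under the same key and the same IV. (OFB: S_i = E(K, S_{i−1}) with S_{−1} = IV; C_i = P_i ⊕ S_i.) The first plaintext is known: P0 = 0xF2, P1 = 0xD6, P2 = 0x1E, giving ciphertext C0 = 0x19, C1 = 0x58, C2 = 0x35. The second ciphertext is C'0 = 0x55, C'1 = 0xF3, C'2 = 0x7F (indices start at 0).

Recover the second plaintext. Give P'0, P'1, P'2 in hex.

In OFB with a reused IV, both messages share the same keystream S_i, so C_i ⊕ C'_i = P_i ⊕ P'_i and thus P'_i = P_i ⊕ C_i ⊕ C'_i.
P'0: 0xF2 ⊕ 0x19 ⊕ 0x55 = 0xBE.
P'1: 0xD6 ⊕ 0x58 ⊕ 0xF3 = 0x7D.
P'2: 0x1E ⊕ 0x35 ⊕ 0x7F = 0x54.

P'0 = 0xBE, P'1 = 0x7D, P'2 = 0x54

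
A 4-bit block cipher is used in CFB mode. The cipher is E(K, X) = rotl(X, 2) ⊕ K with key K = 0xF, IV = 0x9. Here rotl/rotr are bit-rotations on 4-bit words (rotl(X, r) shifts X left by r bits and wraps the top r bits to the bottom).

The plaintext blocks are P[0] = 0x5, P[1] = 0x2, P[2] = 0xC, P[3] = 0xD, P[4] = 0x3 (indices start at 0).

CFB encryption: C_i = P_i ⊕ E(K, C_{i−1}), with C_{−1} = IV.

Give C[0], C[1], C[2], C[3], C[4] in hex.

C[0]: E(K, 0x9) = 0x9; 0x5 ⊕ 0x9 = 0xC.
C[1]: E(K, 0xC) = 0xC; 0x2 ⊕ 0xC = 0xE.
C[2]: E(K, 0xE) = 0x4; 0xC ⊕ 0x4 = 0x8.
C[3]: E(K, 0x8) = 0xD; 0xD ⊕ 0xD = 0x0.
C[4]: E(K, 0x0) = 0xF; 0x3 ⊕ 0xF = 0xC.

C[0] = 0xC, C[1] = 0xE, C[2] = 0x8, C[3] = 0x0, C[4] = 0xC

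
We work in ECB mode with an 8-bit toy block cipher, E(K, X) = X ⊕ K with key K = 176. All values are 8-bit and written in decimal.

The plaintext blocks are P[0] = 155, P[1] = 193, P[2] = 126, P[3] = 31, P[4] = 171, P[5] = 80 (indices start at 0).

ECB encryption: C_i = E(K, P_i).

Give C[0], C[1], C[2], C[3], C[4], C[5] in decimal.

C[0]: E(K, 155) = 43.
C[1]: E(K, 193) = 113.
C[2]: E(K, 126) = 206.
C[3]: E(K, 31) = 175.
C[4]: E(K, 171) = 27.
C[5]: E(K, 80) = 224.

C[0] = 43, C[1] = 113, C[2] = 206, C[3] = 175, C[4] = 27, C[5] = 224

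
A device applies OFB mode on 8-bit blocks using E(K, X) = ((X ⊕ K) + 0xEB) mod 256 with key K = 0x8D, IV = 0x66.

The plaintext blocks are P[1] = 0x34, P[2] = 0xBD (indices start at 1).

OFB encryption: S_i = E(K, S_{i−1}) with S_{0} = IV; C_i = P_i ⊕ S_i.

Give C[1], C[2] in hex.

C[1] = 0xE2, C[2] = 0xFB

C[1]: S = E(K, 0x66) = 0xD6; 0x34 ⊕ 0xD6 = 0xE2.
C[2]: S = E(K, 0xD6) = 0x46; 0xBD ⊕ 0x46 = 0xFB.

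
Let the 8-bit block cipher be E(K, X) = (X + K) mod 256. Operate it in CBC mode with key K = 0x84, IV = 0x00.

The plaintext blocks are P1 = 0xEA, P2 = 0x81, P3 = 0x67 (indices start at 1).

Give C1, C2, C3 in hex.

CBC encryption: C_i = E(K, P_i ⊕ C_{i−1}), with C_{0} = IV.
C1: P1 ⊕ 0x00 = 0xEA; E(K, 0xEA) = 0x6E.
C2: P2 ⊕ 0x6E = 0xEF; E(K, 0xEF) = 0x73.
C3: P3 ⊕ 0x73 = 0x14; E(K, 0x14) = 0x98.

C1 = 0x6E, C2 = 0x73, C3 = 0x98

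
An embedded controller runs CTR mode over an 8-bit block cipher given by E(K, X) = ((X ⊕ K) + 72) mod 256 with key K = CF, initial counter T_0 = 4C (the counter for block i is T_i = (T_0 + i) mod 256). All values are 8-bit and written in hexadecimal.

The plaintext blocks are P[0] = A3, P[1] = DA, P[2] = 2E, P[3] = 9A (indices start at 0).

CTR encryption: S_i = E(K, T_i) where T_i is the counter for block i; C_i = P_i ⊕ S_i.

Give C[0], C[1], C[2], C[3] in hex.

C[0] = 56, C[1] = 2E, C[2] = DD, C[3] = 68

C[0]: T = 4C, S = E(K, T) = F5; A3 ⊕ F5 = 56.
C[1]: T = 4D, S = E(K, T) = F4; DA ⊕ F4 = 2E.
C[2]: T = 4E, S = E(K, T) = F3; 2E ⊕ F3 = DD.
C[3]: T = 4F, S = E(K, T) = F2; 9A ⊕ F2 = 68.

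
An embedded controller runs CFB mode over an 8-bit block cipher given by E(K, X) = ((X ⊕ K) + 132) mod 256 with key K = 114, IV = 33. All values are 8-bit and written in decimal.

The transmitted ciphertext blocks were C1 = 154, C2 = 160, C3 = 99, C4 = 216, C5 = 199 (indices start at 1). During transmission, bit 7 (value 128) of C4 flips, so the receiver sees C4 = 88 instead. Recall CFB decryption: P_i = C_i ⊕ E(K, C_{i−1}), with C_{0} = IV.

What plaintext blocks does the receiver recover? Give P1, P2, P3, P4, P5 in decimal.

P1 = 77, P2 = 204, P3 = 53, P4 = 205, P5 = 105

Only C4 changed, to 88. In CFB, a change in C_i flips the same bit in P_i and garbles P_{i+1}. Decrypting the received ciphertext:
P1: E(K, 33) = 215; 154 ⊕ 215 = 77.
P2: E(K, 154) = 108; 160 ⊕ 108 = 204.
P3: E(K, 160) = 86; 99 ⊕ 86 = 53.
P4: E(K, 99) = 149; 88 ⊕ 149 = 205.
P5: E(K, 88) = 174; 199 ⊕ 174 = 105.
Blocks that differ from the original plaintext: P4, P5.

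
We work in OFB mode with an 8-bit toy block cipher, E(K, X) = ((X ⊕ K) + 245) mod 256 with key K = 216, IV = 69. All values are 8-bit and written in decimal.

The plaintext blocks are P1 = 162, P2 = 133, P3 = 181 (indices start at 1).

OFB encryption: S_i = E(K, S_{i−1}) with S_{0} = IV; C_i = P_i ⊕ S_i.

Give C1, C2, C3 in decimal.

C1 = 48, C2 = 186, C3 = 105

C1: S = E(K, 69) = 146; 162 ⊕ 146 = 48.
C2: S = E(K, 146) = 63; 133 ⊕ 63 = 186.
C3: S = E(K, 63) = 220; 181 ⊕ 220 = 105.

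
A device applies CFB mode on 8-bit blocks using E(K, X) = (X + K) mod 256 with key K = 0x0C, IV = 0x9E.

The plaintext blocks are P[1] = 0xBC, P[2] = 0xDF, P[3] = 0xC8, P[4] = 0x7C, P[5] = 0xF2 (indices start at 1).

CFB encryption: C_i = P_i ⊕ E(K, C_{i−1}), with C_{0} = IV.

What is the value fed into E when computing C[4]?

C[1]: E(K, 0x9E) = 0xAA; 0xBC ⊕ 0xAA = 0x16.
C[2]: E(K, 0x16) = 0x22; 0xDF ⊕ 0x22 = 0xFD.
C[3]: E(K, 0xFD) = 0x09; 0xC8 ⊕ 0x09 = 0xC1.
C[4]: E(K, 0xC1) = 0xCD; 0x7C ⊕ 0xCD = 0xB1.
So the input to E for block [4] is 0xC1.

0xC1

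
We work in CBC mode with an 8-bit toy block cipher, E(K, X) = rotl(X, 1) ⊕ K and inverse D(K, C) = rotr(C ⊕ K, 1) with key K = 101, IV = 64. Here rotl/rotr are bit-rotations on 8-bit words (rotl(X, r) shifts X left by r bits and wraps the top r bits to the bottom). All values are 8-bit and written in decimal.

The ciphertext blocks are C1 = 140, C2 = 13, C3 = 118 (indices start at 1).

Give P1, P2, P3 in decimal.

P1 = 180, P2 = 184, P3 = 132

CBC decryption: P_i = D(K, C_i) ⊕ C_{i−1}, with C_{0} = IV.
P1: D(K, 140) = 244; 244 ⊕ 64 = 180.
P2: D(K, 13) = 52; 52 ⊕ 140 = 184.
P3: D(K, 118) = 137; 137 ⊕ 13 = 132.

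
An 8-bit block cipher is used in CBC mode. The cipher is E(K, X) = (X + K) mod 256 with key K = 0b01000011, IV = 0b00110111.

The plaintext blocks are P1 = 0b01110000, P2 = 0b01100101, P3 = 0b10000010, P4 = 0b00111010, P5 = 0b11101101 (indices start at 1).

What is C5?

C5 = 0b00100100

CBC encryption: C_i = E(K, P_i ⊕ C_{i−1}), with C_{0} = IV.
C1: P1 ⊕ 0b00110111 = 0b01000111; E(K, 0b01000111) = 0b10001010.
C2: P2 ⊕ 0b10001010 = 0b11101111; E(K, 0b11101111) = 0b00110010.
C3: P3 ⊕ 0b00110010 = 0b10110000; E(K, 0b10110000) = 0b11110011.
C4: P4 ⊕ 0b11110011 = 0b11001001; E(K, 0b11001001) = 0b00001100.
C5: P5 ⊕ 0b00001100 = 0b11100001; E(K, 0b11100001) = 0b00100100.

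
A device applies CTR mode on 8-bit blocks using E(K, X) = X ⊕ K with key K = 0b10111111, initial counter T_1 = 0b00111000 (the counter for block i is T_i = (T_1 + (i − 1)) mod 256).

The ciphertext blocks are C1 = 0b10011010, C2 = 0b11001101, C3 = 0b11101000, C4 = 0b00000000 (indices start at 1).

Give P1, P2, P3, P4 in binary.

CTR decryption: S_i = E(K, T_i) where T_i is the counter for block i; P_i = C_i ⊕ S_i.
P1: T = 0b00111000, S = E(K, T) = 0b10000111; 0b10011010 ⊕ 0b10000111 = 0b00011101.
P2: T = 0b00111001, S = E(K, T) = 0b10000110; 0b11001101 ⊕ 0b10000110 = 0b01001011.
P3: T = 0b00111010, S = E(K, T) = 0b10000101; 0b11101000 ⊕ 0b10000101 = 0b01101101.
P4: T = 0b00111011, S = E(K, T) = 0b10000100; 0b00000000 ⊕ 0b10000100 = 0b10000100.

P1 = 0b00011101, P2 = 0b01001011, P3 = 0b01101101, P4 = 0b10000100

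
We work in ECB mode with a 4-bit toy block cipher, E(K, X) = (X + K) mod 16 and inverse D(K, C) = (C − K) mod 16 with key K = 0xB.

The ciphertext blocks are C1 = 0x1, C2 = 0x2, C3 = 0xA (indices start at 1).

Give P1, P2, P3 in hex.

ECB decryption: P_i = D(K, C_i).
P1: D(K, 0x1) = 0x6.
P2: D(K, 0x2) = 0x7.
P3: D(K, 0xA) = 0xF.

P1 = 0x6, P2 = 0x7, P3 = 0xF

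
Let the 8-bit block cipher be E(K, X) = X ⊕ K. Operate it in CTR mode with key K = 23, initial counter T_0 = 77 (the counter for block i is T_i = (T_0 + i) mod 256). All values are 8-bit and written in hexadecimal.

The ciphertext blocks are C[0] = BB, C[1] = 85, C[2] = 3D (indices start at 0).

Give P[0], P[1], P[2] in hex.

CTR decryption: S_i = E(K, T_i) where T_i is the counter for block i; P_i = C_i ⊕ S_i.
P[0]: T = 77, S = E(K, T) = 54; BB ⊕ 54 = EF.
P[1]: T = 78, S = E(K, T) = 5B; 85 ⊕ 5B = DE.
P[2]: T = 79, S = E(K, T) = 5A; 3D ⊕ 5A = 67.

P[0] = EF, P[1] = DE, P[2] = 67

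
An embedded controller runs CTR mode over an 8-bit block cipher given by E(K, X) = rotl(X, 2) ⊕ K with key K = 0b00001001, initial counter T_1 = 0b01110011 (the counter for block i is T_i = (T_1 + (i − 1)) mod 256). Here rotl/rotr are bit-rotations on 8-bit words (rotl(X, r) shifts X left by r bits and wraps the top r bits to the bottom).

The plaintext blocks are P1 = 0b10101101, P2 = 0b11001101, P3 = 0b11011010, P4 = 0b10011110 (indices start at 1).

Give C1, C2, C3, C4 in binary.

CTR encryption: S_i = E(K, T_i) where T_i is the counter for block i; C_i = P_i ⊕ S_i.
C1: T = 0b01110011, S = E(K, T) = 0b11000100; 0b10101101 ⊕ 0b11000100 = 0b01101001.
C2: T = 0b01110100, S = E(K, T) = 0b11011000; 0b11001101 ⊕ 0b11011000 = 0b00010101.
C3: T = 0b01110101, S = E(K, T) = 0b11011100; 0b11011010 ⊕ 0b11011100 = 0b00000110.
C4: T = 0b01110110, S = E(K, T) = 0b11010000; 0b10011110 ⊕ 0b11010000 = 0b01001110.

C1 = 0b01101001, C2 = 0b00010101, C3 = 0b00000110, C4 = 0b01001110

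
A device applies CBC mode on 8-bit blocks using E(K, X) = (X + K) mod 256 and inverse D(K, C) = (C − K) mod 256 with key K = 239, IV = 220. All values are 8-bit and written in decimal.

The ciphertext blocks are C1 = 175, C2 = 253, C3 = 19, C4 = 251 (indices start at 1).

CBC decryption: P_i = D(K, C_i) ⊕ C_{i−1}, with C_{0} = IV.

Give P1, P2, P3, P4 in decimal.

P1 = 28, P2 = 161, P3 = 217, P4 = 31

P1: D(K, 175) = 192; 192 ⊕ 220 = 28.
P2: D(K, 253) = 14; 14 ⊕ 175 = 161.
P3: D(K, 19) = 36; 36 ⊕ 253 = 217.
P4: D(K, 251) = 12; 12 ⊕ 19 = 31.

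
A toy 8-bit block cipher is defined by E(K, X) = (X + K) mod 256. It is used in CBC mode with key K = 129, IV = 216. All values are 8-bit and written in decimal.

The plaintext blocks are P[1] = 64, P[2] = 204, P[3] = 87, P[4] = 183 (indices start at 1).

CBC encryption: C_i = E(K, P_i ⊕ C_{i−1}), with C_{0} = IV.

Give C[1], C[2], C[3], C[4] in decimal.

C[1]: P[1] ⊕ 216 = 152; E(K, 152) = 25.
C[2]: P[2] ⊕ 25 = 213; E(K, 213) = 86.
C[3]: P[3] ⊕ 86 = 1; E(K, 1) = 130.
C[4]: P[4] ⊕ 130 = 53; E(K, 53) = 182.

C[1] = 25, C[2] = 86, C[3] = 130, C[4] = 182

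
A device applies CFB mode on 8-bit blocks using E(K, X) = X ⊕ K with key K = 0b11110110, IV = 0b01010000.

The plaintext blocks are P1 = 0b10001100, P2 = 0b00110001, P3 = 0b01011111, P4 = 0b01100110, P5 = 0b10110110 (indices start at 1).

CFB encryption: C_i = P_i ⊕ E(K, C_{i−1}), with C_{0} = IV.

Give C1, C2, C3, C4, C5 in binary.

C1 = 0b00101010, C2 = 0b11101101, C3 = 0b01000100, C4 = 0b11010100, C5 = 0b10010100

C1: E(K, 0b01010000) = 0b10100110; 0b10001100 ⊕ 0b10100110 = 0b00101010.
C2: E(K, 0b00101010) = 0b11011100; 0b00110001 ⊕ 0b11011100 = 0b11101101.
C3: E(K, 0b11101101) = 0b00011011; 0b01011111 ⊕ 0b00011011 = 0b01000100.
C4: E(K, 0b01000100) = 0b10110010; 0b01100110 ⊕ 0b10110010 = 0b11010100.
C5: E(K, 0b11010100) = 0b00100010; 0b10110110 ⊕ 0b00100010 = 0b10010100.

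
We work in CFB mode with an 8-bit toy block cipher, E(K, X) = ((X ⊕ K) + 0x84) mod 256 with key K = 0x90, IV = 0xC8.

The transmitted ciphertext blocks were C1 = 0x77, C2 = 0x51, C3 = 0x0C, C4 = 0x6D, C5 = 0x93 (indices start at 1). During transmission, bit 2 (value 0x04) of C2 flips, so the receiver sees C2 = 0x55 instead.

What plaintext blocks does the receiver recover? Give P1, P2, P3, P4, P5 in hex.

P1 = 0xAB, P2 = 0x3E, P3 = 0x45, P4 = 0x4D, P5 = 0x12

CFB decryption: P_i = C_i ⊕ E(K, C_{i−1}), with C_{0} = IV.
Only C2 changed, to 0x55. In CFB, a change in C_i flips the same bit in P_i and garbles P_{i+1}. Decrypting the received ciphertext:
P1: E(K, 0xC8) = 0xDC; 0x77 ⊕ 0xDC = 0xAB.
P2: E(K, 0x77) = 0x6B; 0x55 ⊕ 0x6B = 0x3E.
P3: E(K, 0x55) = 0x49; 0x0C ⊕ 0x49 = 0x45.
P4: E(K, 0x0C) = 0x20; 0x6D ⊕ 0x20 = 0x4D.
P5: E(K, 0x6D) = 0x81; 0x93 ⊕ 0x81 = 0x12.
Blocks that differ from the original plaintext: P2, P3.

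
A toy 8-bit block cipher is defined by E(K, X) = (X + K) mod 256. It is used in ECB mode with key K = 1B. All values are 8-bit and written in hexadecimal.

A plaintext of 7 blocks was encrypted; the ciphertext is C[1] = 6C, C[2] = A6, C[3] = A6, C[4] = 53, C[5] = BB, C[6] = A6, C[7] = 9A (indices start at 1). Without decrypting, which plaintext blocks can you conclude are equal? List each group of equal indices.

P[2] = P[3] = P[6]

ECB encrypts each block independently with the same key, so equal ciphertext blocks imply equal plaintext blocks.
C[2] = C[3] = C[6] = A6, so P[2] = P[3] = P[6].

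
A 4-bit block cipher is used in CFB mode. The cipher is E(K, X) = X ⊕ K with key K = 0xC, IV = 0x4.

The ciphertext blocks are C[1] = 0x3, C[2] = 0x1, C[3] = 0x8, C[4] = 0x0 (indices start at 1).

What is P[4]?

CFB decryption: P_i = C_i ⊕ E(K, C_{i−1}), with C_{0} = IV.
P[4]: E(K, 0x8) = 0x4; 0x0 ⊕ 0x4 = 0x4.

P[4] = 0x4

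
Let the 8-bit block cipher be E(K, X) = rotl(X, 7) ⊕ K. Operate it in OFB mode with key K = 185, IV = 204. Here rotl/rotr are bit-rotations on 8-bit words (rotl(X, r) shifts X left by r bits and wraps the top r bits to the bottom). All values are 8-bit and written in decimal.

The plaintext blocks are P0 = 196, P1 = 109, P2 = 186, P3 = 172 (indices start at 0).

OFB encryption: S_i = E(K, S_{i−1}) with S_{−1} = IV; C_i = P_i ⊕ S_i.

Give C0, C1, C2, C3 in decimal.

C0 = 27, C1 = 59, C2 = 40, C3 = 92

C0: S = E(K, 204) = 223; 196 ⊕ 223 = 27.
C1: S = E(K, 223) = 86; 109 ⊕ 86 = 59.
C2: S = E(K, 86) = 146; 186 ⊕ 146 = 40.
C3: S = E(K, 146) = 240; 172 ⊕ 240 = 92.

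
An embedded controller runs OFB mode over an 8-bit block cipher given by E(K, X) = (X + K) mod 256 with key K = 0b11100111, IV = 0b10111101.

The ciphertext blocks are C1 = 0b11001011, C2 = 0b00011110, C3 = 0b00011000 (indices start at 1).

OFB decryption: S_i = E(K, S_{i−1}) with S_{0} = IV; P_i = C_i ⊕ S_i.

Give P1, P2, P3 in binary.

P1: S = E(K, 0b10111101) = 0b10100100; 0b11001011 ⊕ 0b10100100 = 0b01101111.
P2: S = E(K, 0b10100100) = 0b10001011; 0b00011110 ⊕ 0b10001011 = 0b10010101.
P3: S = E(K, 0b10001011) = 0b01110010; 0b00011000 ⊕ 0b01110010 = 0b01101010.

P1 = 0b01101111, P2 = 0b10010101, P3 = 0b01101010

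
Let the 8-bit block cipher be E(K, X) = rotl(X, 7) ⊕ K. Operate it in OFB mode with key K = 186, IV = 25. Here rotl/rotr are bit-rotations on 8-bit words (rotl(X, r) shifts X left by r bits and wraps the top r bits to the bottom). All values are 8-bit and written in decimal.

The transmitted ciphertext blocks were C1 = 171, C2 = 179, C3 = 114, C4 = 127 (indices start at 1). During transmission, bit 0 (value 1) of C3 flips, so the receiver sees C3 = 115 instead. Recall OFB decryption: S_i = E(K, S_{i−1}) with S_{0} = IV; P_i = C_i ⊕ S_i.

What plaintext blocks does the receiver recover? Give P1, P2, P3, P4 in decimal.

P1 = 157, P2 = 18, P3 = 25, P4 = 240

Only C3 changed, to 115. In OFB, a change in C_i flips the same bit in P_i only; the keystream is unaffected. Decrypting the received ciphertext:
P1: S = E(K, 25) = 54; 171 ⊕ 54 = 157.
P2: S = E(K, 54) = 161; 179 ⊕ 161 = 18.
P3: S = E(K, 161) = 106; 115 ⊕ 106 = 25.
P4: S = E(K, 106) = 143; 127 ⊕ 143 = 240.
Blocks that differ from the original plaintext: P3.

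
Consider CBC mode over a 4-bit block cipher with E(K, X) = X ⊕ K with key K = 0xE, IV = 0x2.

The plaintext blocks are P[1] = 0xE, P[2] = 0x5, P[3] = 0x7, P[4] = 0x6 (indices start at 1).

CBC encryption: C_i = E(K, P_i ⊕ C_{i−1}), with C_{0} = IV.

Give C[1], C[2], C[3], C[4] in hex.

C[1] = 0x2, C[2] = 0x9, C[3] = 0x0, C[4] = 0x8

C[1]: P[1] ⊕ 0x2 = 0xC; E(K, 0xC) = 0x2.
C[2]: P[2] ⊕ 0x2 = 0x7; E(K, 0x7) = 0x9.
C[3]: P[3] ⊕ 0x9 = 0xE; E(K, 0xE) = 0x0.
C[4]: P[4] ⊕ 0x0 = 0x6; E(K, 0x6) = 0x8.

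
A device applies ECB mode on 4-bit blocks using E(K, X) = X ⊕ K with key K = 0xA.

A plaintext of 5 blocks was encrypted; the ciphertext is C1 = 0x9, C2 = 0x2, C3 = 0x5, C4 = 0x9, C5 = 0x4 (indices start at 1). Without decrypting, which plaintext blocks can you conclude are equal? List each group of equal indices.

P1 = P4

ECB encrypts each block independently with the same key, so equal ciphertext blocks imply equal plaintext blocks.
C1 = C4 = 0x9, so P1 = P4.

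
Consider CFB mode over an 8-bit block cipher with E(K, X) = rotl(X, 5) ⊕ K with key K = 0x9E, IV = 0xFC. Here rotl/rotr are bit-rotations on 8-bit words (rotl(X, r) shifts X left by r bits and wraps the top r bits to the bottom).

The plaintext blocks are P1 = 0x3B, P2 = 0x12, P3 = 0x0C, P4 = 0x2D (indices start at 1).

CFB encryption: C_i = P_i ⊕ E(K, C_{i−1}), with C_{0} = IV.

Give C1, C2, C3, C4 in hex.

C1: E(K, 0xFC) = 0x01; 0x3B ⊕ 0x01 = 0x3A.
C2: E(K, 0x3A) = 0xD9; 0x12 ⊕ 0xD9 = 0xCB.
C3: E(K, 0xCB) = 0xE7; 0x0C ⊕ 0xE7 = 0xEB.
C4: E(K, 0xEB) = 0xE3; 0x2D ⊕ 0xE3 = 0xCE.

C1 = 0x3A, C2 = 0xCB, C3 = 0xEB, C4 = 0xCE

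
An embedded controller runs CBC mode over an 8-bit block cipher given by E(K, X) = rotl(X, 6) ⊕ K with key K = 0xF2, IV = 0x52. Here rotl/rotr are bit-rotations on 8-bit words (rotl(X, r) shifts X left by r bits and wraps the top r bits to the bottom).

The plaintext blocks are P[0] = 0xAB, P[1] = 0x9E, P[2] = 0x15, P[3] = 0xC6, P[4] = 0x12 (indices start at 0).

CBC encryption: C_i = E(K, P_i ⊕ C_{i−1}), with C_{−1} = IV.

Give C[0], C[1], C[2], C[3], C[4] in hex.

C[0] = 0x8C, C[1] = 0x76, C[2] = 0x2A, C[3] = 0xC9, C[4] = 0x04

C[0]: P[0] ⊕ 0x52 = 0xF9; E(K, 0xF9) = 0x8C.
C[1]: P[1] ⊕ 0x8C = 0x12; E(K, 0x12) = 0x76.
C[2]: P[2] ⊕ 0x76 = 0x63; E(K, 0x63) = 0x2A.
C[3]: P[3] ⊕ 0x2A = 0xEC; E(K, 0xEC) = 0xC9.
C[4]: P[4] ⊕ 0xC9 = 0xDB; E(K, 0xDB) = 0x04.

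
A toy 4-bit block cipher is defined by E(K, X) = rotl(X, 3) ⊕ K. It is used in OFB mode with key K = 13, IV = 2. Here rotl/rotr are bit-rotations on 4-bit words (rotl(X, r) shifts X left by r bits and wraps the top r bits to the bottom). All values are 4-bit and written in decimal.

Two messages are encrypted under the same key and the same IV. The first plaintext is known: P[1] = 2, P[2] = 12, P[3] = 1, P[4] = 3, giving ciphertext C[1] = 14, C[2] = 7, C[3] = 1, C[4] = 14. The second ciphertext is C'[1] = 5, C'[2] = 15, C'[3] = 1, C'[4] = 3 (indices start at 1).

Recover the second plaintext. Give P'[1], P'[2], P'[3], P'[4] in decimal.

P'[1] = 9, P'[2] = 4, P'[3] = 1, P'[4] = 14

In OFB with a reused IV, both messages share the same keystream S_i, so C_i ⊕ C'_i = P_i ⊕ P'_i and thus P'_i = P_i ⊕ C_i ⊕ C'_i.
P'[1]: 2 ⊕ 14 ⊕ 5 = 9.
P'[2]: 12 ⊕ 7 ⊕ 15 = 4.
P'[3]: 1 ⊕ 1 ⊕ 1 = 1.
P'[4]: 3 ⊕ 14 ⊕ 3 = 14.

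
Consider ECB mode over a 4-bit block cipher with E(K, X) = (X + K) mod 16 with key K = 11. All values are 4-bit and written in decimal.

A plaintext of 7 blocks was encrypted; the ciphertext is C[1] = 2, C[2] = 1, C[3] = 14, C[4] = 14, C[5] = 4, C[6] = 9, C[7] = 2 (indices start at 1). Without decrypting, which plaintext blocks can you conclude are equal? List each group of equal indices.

P[1] = P[7]; P[3] = P[4]

ECB encrypts each block independently with the same key, so equal ciphertext blocks imply equal plaintext blocks.
C[1] = C[7] = 2, so P[1] = P[7].
C[3] = C[4] = 14, so P[3] = P[4].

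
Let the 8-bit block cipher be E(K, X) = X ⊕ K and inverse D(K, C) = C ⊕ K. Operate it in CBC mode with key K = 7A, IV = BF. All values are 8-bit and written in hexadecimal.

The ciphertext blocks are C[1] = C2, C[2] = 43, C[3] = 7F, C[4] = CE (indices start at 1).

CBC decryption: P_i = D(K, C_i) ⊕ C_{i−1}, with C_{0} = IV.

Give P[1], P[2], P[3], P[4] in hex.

P[1] = 07, P[2] = FB, P[3] = 46, P[4] = CB

P[1]: D(K, C2) = B8; B8 ⊕ BF = 07.
P[2]: D(K, 43) = 39; 39 ⊕ C2 = FB.
P[3]: D(K, 7F) = 05; 05 ⊕ 43 = 46.
P[4]: D(K, CE) = B4; B4 ⊕ 7F = CB.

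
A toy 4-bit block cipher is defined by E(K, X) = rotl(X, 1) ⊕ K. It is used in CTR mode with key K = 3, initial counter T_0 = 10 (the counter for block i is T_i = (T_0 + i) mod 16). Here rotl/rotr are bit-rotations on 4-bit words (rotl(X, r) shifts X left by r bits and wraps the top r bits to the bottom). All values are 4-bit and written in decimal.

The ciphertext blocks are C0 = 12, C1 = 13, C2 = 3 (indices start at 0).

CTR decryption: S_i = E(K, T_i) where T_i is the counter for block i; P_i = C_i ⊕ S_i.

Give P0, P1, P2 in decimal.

P0: T = 10, S = E(K, T) = 6; 12 ⊕ 6 = 10.
P1: T = 11, S = E(K, T) = 4; 13 ⊕ 4 = 9.
P2: T = 12, S = E(K, T) = 10; 3 ⊕ 10 = 9.

P0 = 10, P1 = 9, P2 = 9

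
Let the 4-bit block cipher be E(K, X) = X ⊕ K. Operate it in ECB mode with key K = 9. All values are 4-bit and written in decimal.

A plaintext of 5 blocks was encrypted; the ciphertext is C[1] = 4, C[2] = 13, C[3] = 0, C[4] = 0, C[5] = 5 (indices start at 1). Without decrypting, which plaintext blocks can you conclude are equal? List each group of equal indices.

P[3] = P[4]

ECB encrypts each block independently with the same key, so equal ciphertext blocks imply equal plaintext blocks.
C[3] = C[4] = 0, so P[3] = P[4].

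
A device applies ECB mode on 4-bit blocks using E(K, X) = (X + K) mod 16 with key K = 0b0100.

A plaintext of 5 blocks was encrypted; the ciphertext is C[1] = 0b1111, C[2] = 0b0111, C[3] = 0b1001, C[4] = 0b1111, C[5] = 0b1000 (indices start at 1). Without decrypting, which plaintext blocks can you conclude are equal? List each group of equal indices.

ECB encrypts each block independently with the same key, so equal ciphertext blocks imply equal plaintext blocks.
C[1] = C[4] = 0b1111, so P[1] = P[4].

P[1] = P[4]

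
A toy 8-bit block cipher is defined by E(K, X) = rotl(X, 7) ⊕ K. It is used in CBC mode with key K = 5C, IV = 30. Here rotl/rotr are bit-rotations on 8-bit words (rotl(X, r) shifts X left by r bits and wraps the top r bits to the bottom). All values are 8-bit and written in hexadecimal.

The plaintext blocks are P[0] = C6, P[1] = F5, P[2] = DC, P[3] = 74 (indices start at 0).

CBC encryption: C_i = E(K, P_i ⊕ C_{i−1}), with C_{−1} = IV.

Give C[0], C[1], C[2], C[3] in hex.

C[0]: P[0] ⊕ 30 = F6; E(K, F6) = 27.
C[1]: P[1] ⊕ 27 = D2; E(K, D2) = 35.
C[2]: P[2] ⊕ 35 = E9; E(K, E9) = A8.
C[3]: P[3] ⊕ A8 = DC; E(K, DC) = 32.

C[0] = 27, C[1] = 35, C[2] = A8, C[3] = 32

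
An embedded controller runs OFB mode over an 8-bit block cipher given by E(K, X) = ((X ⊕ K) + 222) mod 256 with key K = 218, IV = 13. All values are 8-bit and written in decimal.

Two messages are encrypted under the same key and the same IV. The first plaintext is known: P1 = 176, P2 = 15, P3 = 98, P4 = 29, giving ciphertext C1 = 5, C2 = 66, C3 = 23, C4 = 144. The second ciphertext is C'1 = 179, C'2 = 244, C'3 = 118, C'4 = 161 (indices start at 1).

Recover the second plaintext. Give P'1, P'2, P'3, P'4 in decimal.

In OFB with a reused IV, both messages share the same keystream S_i, so C_i ⊕ C'_i = P_i ⊕ P'_i and thus P'_i = P_i ⊕ C_i ⊕ C'_i.
P'1: 176 ⊕ 5 ⊕ 179 = 6.
P'2: 15 ⊕ 66 ⊕ 244 = 185.
P'3: 98 ⊕ 23 ⊕ 118 = 3.
P'4: 29 ⊕ 144 ⊕ 161 = 44.

P'1 = 6, P'2 = 185, P'3 = 3, P'4 = 44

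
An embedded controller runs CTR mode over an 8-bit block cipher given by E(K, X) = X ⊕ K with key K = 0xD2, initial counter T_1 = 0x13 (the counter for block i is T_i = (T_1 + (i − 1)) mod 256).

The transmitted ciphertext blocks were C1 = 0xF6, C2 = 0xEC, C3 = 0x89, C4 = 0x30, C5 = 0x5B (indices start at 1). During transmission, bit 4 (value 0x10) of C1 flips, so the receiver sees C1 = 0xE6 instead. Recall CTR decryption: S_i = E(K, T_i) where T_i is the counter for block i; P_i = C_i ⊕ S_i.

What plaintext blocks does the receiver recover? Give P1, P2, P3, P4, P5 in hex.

P1 = 0x27, P2 = 0x2A, P3 = 0x4E, P4 = 0xF4, P5 = 0x9E

Only C1 changed, to 0xE6. In CTR, a change in C_i flips the same bit in P_i only; the keystream is unaffected. Decrypting the received ciphertext:
P1: T = 0x13, S = E(K, T) = 0xC1; 0xE6 ⊕ 0xC1 = 0x27.
P2: T = 0x14, S = E(K, T) = 0xC6; 0xEC ⊕ 0xC6 = 0x2A.
P3: T = 0x15, S = E(K, T) = 0xC7; 0x89 ⊕ 0xC7 = 0x4E.
P4: T = 0x16, S = E(K, T) = 0xC4; 0x30 ⊕ 0xC4 = 0xF4.
P5: T = 0x17, S = E(K, T) = 0xC5; 0x5B ⊕ 0xC5 = 0x9E.
Blocks that differ from the original plaintext: P1.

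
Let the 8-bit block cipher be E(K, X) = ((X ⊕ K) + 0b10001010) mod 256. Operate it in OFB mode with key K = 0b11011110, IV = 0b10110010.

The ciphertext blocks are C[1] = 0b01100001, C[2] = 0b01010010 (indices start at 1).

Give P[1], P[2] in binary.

P[1] = 0b10010111, P[2] = 0b11100000

OFB decryption: S_i = E(K, S_{i−1}) with S_{0} = IV; P_i = C_i ⊕ S_i.
P[1]: S = E(K, 0b10110010) = 0b11110110; 0b01100001 ⊕ 0b11110110 = 0b10010111.
P[2]: S = E(K, 0b11110110) = 0b10110010; 0b01010010 ⊕ 0b10110010 = 0b11100000.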